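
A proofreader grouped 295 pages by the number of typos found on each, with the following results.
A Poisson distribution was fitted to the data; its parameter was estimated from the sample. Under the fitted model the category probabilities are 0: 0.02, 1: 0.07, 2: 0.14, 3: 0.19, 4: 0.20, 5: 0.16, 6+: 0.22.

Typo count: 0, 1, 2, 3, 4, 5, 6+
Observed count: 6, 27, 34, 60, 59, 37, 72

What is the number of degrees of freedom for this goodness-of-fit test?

5

There are k = 7 categories and 1 parameter estimated from the data, so df = 7 − 1 − 1 = 5.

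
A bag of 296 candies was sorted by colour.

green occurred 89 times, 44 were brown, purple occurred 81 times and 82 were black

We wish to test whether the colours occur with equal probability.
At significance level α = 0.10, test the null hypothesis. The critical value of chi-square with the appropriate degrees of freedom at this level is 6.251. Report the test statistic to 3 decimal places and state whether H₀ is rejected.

Under H₀ each category has probability 1/4, so each expected count is 296/4 = 74.
green: (89 − 74)²/74 = 225/74 = 3.0405
brown: (44 − 74)²/74 = 900/74 = 12.1622
purple: (81 − 74)²/74 = 49/74 = 0.6622
black: (82 − 74)²/74 = 64/74 = 0.8649
Sum = 16.730
df = 3. Since 16.730 > 6.251, we reject H₀.

16.730; reject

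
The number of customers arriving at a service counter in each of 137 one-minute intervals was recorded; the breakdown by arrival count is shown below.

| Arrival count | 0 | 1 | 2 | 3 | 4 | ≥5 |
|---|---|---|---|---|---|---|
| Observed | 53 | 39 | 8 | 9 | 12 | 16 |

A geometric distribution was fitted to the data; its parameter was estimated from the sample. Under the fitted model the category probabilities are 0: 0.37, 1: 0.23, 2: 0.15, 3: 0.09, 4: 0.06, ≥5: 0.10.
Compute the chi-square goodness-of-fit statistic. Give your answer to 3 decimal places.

Expected counts E_i = n·p_i: 137×0.37 = 50.69, 137×0.23 = 31.51, 137×0.15 = 20.55, 137×0.09 = 12.33, 137×0.06 = 8.22, 137×0.10 = 13.7.
0: (53 − 50.69)²/50.69 = 5.3361/50.69 = 0.1053
1: (39 − 31.51)²/31.51 = 56.1001/31.51 = 1.7804
2: (8 − 20.55)²/20.55 = 157.5025/20.55 = 7.6644
3: (9 − 12.33)²/12.33 = 11.0889/12.33 = 0.8993
4: (12 − 8.22)²/8.22 = 14.2884/8.22 = 1.7382
≥5: (16 − 13.7)²/13.7 = 5.29/13.7 = 0.3861
Sum = 12.574

12.574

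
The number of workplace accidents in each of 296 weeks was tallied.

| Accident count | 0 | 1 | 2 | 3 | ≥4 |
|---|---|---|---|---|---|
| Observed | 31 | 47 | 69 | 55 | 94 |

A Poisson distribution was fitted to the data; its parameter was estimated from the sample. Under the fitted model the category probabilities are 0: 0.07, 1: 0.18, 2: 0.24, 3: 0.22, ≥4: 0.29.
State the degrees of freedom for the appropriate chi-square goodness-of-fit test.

3

There are k = 5 categories and 1 parameter estimated from the data, so df = 5 − 1 − 1 = 3.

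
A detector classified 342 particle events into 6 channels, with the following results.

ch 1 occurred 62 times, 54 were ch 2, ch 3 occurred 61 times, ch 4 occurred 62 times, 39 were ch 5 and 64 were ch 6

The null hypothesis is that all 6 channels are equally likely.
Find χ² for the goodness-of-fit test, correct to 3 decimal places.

Expected count for each of the 6 categories: 342/6 = 57.
ch 1: (62 − 57)²/57 = 25/57 = 0.4386
ch 2: (54 − 57)²/57 = 9/57 = 0.1579
ch 3: (61 − 57)²/57 = 16/57 = 0.2807
ch 4: (62 − 57)²/57 = 25/57 = 0.4386
ch 5: (39 − 57)²/57 = 324/57 = 5.6842
ch 6: (64 − 57)²/57 = 49/57 = 0.8596
Sum = 7.860

7.860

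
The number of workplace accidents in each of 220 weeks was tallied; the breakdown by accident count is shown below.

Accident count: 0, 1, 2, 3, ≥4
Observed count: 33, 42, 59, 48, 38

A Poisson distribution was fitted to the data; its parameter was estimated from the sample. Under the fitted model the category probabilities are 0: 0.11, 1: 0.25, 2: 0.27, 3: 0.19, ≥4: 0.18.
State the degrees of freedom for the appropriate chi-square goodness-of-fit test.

3

There are k = 5 categories and 1 parameter estimated from the data, so df = 5 − 1 − 1 = 3.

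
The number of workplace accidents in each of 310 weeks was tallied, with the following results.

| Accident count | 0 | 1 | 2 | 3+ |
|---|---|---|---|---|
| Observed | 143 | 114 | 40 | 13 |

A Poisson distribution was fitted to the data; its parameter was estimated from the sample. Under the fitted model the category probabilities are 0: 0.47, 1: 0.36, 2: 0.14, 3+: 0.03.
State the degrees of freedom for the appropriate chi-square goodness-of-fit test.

There are k = 4 categories and 1 parameter estimated from the data, so df = 4 − 1 − 1 = 2.

2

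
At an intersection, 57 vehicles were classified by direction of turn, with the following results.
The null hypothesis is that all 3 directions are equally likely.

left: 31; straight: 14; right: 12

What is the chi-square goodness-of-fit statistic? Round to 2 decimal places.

Expected count for each of the 3 categories: 57/3 = 19.
left: (31 − 19)²/19 = 144/19 = 7.579
straight: (14 − 19)²/19 = 25/19 = 1.316
right: (12 − 19)²/19 = 49/19 = 2.579
Sum = 11.47

11.47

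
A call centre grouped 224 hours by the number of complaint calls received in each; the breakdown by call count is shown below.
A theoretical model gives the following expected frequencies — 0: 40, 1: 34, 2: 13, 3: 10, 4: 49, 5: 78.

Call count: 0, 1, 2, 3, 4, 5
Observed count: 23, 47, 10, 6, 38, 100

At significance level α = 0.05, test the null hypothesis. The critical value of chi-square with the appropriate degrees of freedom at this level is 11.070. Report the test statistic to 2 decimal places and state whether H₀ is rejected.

23.16; reject

cat         O        E   (O−E)²/E
0          23       40      7.225
1          47       34      4.971
2          10       13      0.692
3           6       10      1.600
4          38       49      2.469
5         100       78      6.205
Sum = 23.16
df = 5. Since 23.16 > 11.070, we reject H₀.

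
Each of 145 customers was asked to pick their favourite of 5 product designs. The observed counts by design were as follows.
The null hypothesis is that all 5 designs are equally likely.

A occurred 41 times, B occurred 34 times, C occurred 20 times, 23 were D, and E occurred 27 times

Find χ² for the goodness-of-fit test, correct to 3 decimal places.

10.000

Under H₀ each category has probability 1/5, so each expected count is 145/5 = 29.
A: (41 − 29)²/29 = 144/29 = 4.9655
B: (34 − 29)²/29 = 25/29 = 0.8621
C: (20 − 29)²/29 = 81/29 = 2.7931
D: (23 − 29)²/29 = 36/29 = 1.2414
E: (27 − 29)²/29 = 4/29 = 0.1379
Sum = 10.000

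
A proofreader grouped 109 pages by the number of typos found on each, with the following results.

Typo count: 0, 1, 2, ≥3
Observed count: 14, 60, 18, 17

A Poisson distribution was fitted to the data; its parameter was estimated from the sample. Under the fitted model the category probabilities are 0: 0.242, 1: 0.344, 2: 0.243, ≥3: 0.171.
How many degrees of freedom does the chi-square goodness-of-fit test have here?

There are k = 4 categories and 1 parameter estimated from the data, so df = 4 − 1 − 1 = 2.

2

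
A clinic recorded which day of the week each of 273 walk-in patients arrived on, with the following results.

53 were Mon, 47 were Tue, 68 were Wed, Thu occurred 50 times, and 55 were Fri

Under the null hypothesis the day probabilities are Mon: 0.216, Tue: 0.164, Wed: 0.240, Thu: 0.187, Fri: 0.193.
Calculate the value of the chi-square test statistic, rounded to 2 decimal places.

0.93

Expected counts E_i = n·p_i: 273×0.216 = 58.968, 273×0.164 = 44.772, 273×0.240 = 65.52, 273×0.187 = 51.051, 273×0.193 = 52.689.
Mon: (53 − 58.968)²/58.968 = 35.617024/58.968 = 0.604
Tue: (47 − 44.772)²/44.772 = 4.963984/44.772 = 0.111
Wed: (68 − 65.52)²/65.52 = 6.1504/65.52 = 0.094
Thu: (50 − 51.051)²/51.051 = 1.104601/51.051 = 0.022
Fri: (55 − 52.689)²/52.689 = 5.340721/52.689 = 0.101
Sum = 0.93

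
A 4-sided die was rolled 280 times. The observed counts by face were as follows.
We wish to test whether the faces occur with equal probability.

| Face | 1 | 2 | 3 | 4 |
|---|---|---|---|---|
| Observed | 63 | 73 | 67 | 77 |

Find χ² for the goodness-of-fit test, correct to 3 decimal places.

1.657

Expected count for each of the 4 categories: 280/4 = 70.
χ² = (63−70)²/70 + (73−70)²/70 + (67−70)²/70 + (77−70)²/70
   = 0.7000 + 0.1286 + 0.1286 + 0.7000
Sum = 1.657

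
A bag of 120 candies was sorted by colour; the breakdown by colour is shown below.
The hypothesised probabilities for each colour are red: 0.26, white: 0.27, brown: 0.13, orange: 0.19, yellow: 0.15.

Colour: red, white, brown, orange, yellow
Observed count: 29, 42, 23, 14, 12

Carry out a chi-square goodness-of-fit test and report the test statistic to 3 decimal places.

Expected counts E_i = n·p_i: 120×0.26 = 31.2, 120×0.27 = 32.4, 120×0.13 = 15.6, 120×0.19 = 22.8, 120×0.15 = 18.
cat         O        E   (O−E)²/E
red        29     31.2     0.1551
white      42     32.4     2.8444
brown      23     15.6     3.5103
orange     14     22.8     3.3965
yellow     12       18     2.0000
Sum = 11.906

11.906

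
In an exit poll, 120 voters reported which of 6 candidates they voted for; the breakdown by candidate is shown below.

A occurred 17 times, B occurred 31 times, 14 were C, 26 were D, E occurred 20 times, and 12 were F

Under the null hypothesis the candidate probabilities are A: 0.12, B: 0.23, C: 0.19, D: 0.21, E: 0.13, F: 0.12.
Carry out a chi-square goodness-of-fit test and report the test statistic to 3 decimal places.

5.951

Expected counts E_i = n·p_i: 120×0.12 = 14.4, 120×0.23 = 27.6, 120×0.19 = 22.8, 120×0.21 = 25.2, 120×0.13 = 15.6, 120×0.12 = 14.4.
A: (17 − 14.4)²/14.4 = 6.76/14.4 = 0.4694
B: (31 − 27.6)²/27.6 = 11.56/27.6 = 0.4188
C: (14 − 22.8)²/22.8 = 77.44/22.8 = 3.3965
D: (26 − 25.2)²/25.2 = 0.64/25.2 = 0.0254
E: (20 − 15.6)²/15.6 = 19.36/15.6 = 1.2410
F: (12 − 14.4)²/14.4 = 5.76/14.4 = 0.4000
Sum = 5.951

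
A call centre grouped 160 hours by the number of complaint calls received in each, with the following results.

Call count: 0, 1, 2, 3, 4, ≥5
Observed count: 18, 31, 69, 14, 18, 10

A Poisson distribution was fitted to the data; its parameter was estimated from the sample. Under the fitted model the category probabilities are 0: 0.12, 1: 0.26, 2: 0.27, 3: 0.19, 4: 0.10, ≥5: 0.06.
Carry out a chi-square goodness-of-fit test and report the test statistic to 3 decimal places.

27.298

Expected counts E_i = n·p_i: 160×0.12 = 19.2, 160×0.26 = 41.6, 160×0.27 = 43.2, 160×0.19 = 30.4, 160×0.10 = 16, 160×0.06 = 9.6.
0: (18 − 19.2)²/19.2 = 1.44/19.2 = 0.0750
1: (31 − 41.6)²/41.6 = 112.36/41.6 = 2.7010
2: (69 − 43.2)²/43.2 = 665.64/43.2 = 15.4083
3: (14 − 30.4)²/30.4 = 268.96/30.4 = 8.8474
4: (18 − 16)²/16 = 4/16 = 0.2500
≥5: (10 − 9.6)²/9.6 = 0.16/9.6 = 0.0167
Sum = 27.298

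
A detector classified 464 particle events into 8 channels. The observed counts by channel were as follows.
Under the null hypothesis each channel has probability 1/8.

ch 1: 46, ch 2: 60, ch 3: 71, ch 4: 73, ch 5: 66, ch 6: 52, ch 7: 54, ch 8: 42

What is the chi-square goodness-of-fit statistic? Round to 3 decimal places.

15.759

Expected count for each of the 8 categories: 464/8 = 58.
cat         O        E   (O−E)²/E
ch 1       46       58     2.4828
ch 2       60       58     0.0690
ch 3       71       58     2.9138
ch 4       73       58     3.8793
ch 5       66       58     1.1034
ch 6       52       58     0.6207
ch 7       54       58     0.2759
ch 8       42       58     4.4138
Sum = 15.759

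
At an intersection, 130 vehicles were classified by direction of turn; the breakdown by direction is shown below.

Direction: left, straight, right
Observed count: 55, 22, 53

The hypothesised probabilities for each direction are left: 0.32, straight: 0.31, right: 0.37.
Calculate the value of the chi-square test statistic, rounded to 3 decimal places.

Expected counts E_i = n·p_i: 130×0.32 = 41.6, 130×0.31 = 40.3, 130×0.37 = 48.1.
left: (55 − 41.6)²/41.6 = 179.56/41.6 = 4.3163
straight: (22 − 40.3)²/40.3 = 334.89/40.3 = 8.3099
right: (53 − 48.1)²/48.1 = 24.01/48.1 = 0.4992
Sum = 13.125

13.125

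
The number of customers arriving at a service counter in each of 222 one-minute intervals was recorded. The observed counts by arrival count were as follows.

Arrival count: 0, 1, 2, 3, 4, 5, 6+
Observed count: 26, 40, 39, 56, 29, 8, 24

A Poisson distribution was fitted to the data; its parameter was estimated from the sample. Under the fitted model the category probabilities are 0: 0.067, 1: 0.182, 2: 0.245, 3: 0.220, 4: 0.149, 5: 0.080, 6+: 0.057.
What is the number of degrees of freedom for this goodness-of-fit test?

There are k = 7 categories and 1 parameter estimated from the data, so df = 7 − 1 − 1 = 5.

5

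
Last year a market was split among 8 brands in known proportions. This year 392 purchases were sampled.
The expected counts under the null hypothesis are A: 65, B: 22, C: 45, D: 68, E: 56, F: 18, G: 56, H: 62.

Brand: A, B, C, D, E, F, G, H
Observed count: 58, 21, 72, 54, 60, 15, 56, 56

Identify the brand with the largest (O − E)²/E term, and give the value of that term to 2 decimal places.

C, 16.20

χ² = (58−65)²/65 + (21−22)²/22 + (72−45)²/45 + (54−68)²/68 + (60−56)²/56 + (15−18)²/18 + (56−56)²/56 + (56−62)²/62
   = 0.754 + 0.045 + 16.200 + 2.882 + 0.286 + 0.500 + 0.000 + 0.581
The largest term is for C: 16.20.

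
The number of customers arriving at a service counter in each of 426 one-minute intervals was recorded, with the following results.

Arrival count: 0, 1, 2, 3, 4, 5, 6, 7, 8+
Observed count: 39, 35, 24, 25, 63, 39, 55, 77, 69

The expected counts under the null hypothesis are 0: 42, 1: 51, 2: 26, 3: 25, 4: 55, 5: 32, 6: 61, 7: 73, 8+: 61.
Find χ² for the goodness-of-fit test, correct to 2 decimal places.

9.94

cat         O        E   (O−E)²/E
0          39       42      0.214
1          35       51      5.020
2          24       26      0.154
3          25       25      0.000
4          63       55      1.164
5          39       32      1.531
6          55       61      0.590
7          77       73      0.219
8+         69       61      1.049
Sum = 9.94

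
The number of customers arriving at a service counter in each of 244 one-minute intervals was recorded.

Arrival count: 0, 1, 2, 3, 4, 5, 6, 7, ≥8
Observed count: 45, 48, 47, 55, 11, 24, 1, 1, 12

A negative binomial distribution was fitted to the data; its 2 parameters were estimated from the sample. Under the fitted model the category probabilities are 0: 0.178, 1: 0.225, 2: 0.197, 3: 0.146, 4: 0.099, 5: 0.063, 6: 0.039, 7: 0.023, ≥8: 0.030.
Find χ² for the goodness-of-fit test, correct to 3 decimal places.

Expected counts E_i = n·p_i: 244×0.178 = 43.432, 244×0.225 = 54.9, 244×0.197 = 48.068, 244×0.146 = 35.624, 244×0.099 = 24.156, 244×0.063 = 15.372, 244×0.039 = 9.516, 244×0.023 = 5.612, 244×0.030 = 7.32.
cat         O        E   (O−E)²/E
0          45   43.432     0.0566
1          48     54.9     0.8672
2          47   48.068     0.0237
3          55   35.624    10.5387
4          11   24.156     7.1651
5          24   15.372     4.8427
6           1    9.516     7.6211
7           1    5.612     3.7902
≥8         12     7.32     2.9921
Sum = 37.897

37.897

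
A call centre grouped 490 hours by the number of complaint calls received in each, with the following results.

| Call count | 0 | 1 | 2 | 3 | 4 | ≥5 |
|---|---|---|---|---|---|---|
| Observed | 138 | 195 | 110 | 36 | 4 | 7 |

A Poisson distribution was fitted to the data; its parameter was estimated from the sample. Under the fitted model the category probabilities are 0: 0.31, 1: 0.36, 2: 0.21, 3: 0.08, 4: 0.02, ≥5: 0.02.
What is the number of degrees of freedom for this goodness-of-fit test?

There are k = 6 categories and 1 parameter estimated from the data, so df = 6 − 1 − 1 = 4.

4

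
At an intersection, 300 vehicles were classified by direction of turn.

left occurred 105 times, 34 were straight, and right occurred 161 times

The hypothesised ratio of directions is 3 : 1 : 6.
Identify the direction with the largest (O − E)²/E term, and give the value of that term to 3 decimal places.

Ratio total = 10. Expected counts: 300×3/10 = 90, 300×1/10 = 30, 300×6/10 = 180.
χ² = (105−90)²/90 + (34−30)²/30 + (161−180)²/180
   = 2.5000 + 0.5333 + 2.0056
The largest term is for left: 2.500.

left, 2.500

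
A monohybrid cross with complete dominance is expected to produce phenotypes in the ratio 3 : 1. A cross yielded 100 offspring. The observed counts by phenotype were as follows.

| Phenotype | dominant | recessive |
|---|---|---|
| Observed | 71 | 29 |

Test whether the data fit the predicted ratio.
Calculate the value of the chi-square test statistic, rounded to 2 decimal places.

Ratio total = 4. Expected counts: 100×3/4 = 75, 100×1/4 = 25.
dominant: (71 − 75)²/75 = 16/75 = 0.213
recessive: (29 − 25)²/25 = 16/25 = 0.640
Sum = 0.85

0.85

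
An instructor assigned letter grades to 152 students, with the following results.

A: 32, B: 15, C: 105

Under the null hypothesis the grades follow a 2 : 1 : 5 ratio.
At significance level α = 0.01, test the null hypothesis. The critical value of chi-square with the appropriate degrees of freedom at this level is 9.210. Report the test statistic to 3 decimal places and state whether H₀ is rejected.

Ratio total = 8. Expected counts: 152×2/8 = 38, 152×1/8 = 19, 152×5/8 = 95.
A: (32 − 38)²/38 = 36/38 = 0.9474
B: (15 − 19)²/19 = 16/19 = 0.8421
C: (105 − 95)²/95 = 100/95 = 1.0526
Sum = 2.842
df = 2. Since 2.842 < 9.210, we do not reject H₀.

2.842; do not reject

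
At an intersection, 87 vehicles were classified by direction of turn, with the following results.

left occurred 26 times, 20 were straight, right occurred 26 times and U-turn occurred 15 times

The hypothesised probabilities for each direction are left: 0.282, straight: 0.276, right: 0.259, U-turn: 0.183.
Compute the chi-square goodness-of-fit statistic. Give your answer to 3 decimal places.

1.345

Expected counts E_i = n·p_i: 87×0.282 = 24.534, 87×0.276 = 24.012, 87×0.259 = 22.533, 87×0.183 = 15.921.
left: (26 − 24.534)²/24.534 = 2.149156/24.534 = 0.0876
straight: (20 − 24.012)²/24.012 = 16.096144/24.012 = 0.6703
right: (26 − 22.533)²/22.533 = 12.020089/22.533 = 0.5334
U-turn: (15 − 15.921)²/15.921 = 0.848241/15.921 = 0.0533
Sum = 1.345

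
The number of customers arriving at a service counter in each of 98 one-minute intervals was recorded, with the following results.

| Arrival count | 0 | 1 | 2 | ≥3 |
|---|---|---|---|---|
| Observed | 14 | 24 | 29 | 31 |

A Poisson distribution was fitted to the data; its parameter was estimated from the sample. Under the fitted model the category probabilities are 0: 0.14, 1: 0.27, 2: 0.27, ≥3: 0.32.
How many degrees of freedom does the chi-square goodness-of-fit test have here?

There are k = 4 categories and 1 parameter estimated from the data, so df = 4 − 1 − 1 = 2.

2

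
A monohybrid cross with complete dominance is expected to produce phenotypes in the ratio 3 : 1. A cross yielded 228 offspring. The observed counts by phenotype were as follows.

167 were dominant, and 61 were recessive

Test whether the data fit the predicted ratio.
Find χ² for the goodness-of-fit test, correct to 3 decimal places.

Ratio total = 4. Expected counts: 228×3/4 = 171, 228×1/4 = 57.
dominant: (167 − 171)²/171 = 16/171 = 0.0936
recessive: (61 − 57)²/57 = 16/57 = 0.2807
Sum = 0.374

0.374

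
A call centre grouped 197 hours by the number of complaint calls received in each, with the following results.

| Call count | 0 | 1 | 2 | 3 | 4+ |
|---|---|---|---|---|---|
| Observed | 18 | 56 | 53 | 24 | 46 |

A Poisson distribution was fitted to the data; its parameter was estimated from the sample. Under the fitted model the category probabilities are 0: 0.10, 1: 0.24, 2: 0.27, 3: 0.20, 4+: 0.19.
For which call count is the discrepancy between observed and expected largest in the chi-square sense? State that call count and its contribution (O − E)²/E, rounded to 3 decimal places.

3, 6.019

Expected counts E_i = n·p_i: 197×0.10 = 19.7, 197×0.24 = 47.28, 197×0.27 = 53.19, 197×0.20 = 39.4, 197×0.19 = 37.43.
cat         O        E   (O−E)²/E
0          18     19.7     0.1467
1          56    47.28     1.6083
2          53    53.19     0.0007
3          24     39.4     6.0193
4+         46    37.43     1.9622
The largest term is for 3: 6.019.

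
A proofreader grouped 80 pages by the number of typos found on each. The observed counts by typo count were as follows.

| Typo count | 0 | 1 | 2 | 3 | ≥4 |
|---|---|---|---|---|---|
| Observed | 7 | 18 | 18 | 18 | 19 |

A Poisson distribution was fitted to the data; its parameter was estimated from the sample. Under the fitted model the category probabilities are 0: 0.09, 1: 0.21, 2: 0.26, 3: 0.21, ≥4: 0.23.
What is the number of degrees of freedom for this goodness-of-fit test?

3

There are k = 5 categories and 1 parameter estimated from the data, so df = 5 − 1 − 1 = 3.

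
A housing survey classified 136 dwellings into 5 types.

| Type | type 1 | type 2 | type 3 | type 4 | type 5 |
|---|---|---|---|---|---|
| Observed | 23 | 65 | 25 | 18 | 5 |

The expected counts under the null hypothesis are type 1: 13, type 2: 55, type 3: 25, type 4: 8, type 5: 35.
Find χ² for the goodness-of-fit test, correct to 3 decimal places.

type 1: (23 − 13)²/13 = 100/13 = 7.6923
type 2: (65 − 55)²/55 = 100/55 = 1.8182
type 3: (25 − 25)²/25 = 0/25 = 0.0000
type 4: (18 − 8)²/8 = 100/8 = 12.5000
type 5: (5 − 35)²/35 = 900/35 = 25.7143
Sum = 47.725

47.725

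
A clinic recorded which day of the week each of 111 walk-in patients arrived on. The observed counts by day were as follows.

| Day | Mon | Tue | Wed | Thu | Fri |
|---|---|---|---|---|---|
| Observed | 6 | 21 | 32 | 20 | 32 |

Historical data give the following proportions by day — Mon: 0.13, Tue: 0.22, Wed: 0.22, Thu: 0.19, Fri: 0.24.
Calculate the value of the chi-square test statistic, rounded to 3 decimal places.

8.891

Expected counts E_i = n·p_i: 111×0.13 = 14.43, 111×0.22 = 24.42, 111×0.22 = 24.42, 111×0.19 = 21.09, 111×0.24 = 26.64.
cat         O        E   (O−E)²/E
Mon         6    14.43     4.9248
Tue        21    24.42     0.4790
Wed        32    24.42     2.3528
Thu        20    21.09     0.0563
Fri        32    26.64     1.0784
Sum = 8.891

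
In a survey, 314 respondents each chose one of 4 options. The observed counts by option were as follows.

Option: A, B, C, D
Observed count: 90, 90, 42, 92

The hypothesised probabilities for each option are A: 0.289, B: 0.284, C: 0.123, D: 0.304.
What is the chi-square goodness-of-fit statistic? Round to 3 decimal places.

Expected counts E_i = n·p_i: 314×0.289 = 90.746, 314×0.284 = 89.176, 314×0.123 = 38.622, 314×0.304 = 95.456.
χ² = (90−90.746)²/90.746 + (90−89.176)²/89.176 + (42−38.622)²/38.622 + (92−95.456)²/95.456
   = 0.0061 + 0.0076 + 0.2955 + 0.1251
Sum = 0.434

0.434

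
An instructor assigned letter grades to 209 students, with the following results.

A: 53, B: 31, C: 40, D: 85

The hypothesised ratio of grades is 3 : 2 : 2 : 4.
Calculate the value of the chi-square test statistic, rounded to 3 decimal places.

Ratio total = 11. Expected counts: 209×3/11 = 57, 209×2/11 = 38, 209×2/11 = 38, 209×4/11 = 76.
A: (53 − 57)²/57 = 16/57 = 0.2807
B: (31 − 38)²/38 = 49/38 = 1.2895
C: (40 − 38)²/38 = 4/38 = 0.1053
D: (85 − 76)²/76 = 81/76 = 1.0658
Sum = 2.741

2.741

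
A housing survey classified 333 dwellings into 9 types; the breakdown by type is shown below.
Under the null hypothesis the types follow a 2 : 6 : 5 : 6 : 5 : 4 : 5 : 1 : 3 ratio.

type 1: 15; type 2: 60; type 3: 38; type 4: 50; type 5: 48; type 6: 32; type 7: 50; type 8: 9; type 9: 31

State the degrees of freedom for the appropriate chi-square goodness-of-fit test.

8

There are k = 9 categories and no parameters were estimated from the data, so df = 9 − 1 = 8.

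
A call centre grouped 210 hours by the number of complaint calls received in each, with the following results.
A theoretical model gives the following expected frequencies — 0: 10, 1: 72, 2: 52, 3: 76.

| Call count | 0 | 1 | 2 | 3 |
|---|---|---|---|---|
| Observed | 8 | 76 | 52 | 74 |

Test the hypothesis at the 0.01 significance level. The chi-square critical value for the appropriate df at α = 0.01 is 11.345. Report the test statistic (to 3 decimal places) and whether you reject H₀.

cat         O        E   (O−E)²/E
0           8       10     0.4000
1          76       72     0.2222
2          52       52     0.0000
3          74       76     0.0526
Sum = 0.675
df = 3. Since 0.675 < 11.345, we do not reject H₀.

0.675; do not reject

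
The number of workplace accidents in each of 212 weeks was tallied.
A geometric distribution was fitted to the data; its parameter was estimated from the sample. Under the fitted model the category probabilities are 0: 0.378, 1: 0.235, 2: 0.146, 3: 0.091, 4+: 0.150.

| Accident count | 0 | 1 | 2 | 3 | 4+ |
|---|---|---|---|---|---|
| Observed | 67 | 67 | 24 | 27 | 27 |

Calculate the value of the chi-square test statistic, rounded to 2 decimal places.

13.44

Expected counts E_i = n·p_i: 212×0.378 = 80.136, 212×0.235 = 49.82, 212×0.146 = 30.952, 212×0.091 = 19.292, 212×0.150 = 31.8.
0: (67 − 80.136)²/80.136 = 172.554496/80.136 = 2.153
1: (67 − 49.82)²/49.82 = 295.1524/49.82 = 5.924
2: (24 − 30.952)²/30.952 = 48.330304/30.952 = 1.561
3: (27 − 19.292)²/19.292 = 59.413264/19.292 = 3.080
4+: (27 − 31.8)²/31.8 = 23.04/31.8 = 0.725
Sum = 13.44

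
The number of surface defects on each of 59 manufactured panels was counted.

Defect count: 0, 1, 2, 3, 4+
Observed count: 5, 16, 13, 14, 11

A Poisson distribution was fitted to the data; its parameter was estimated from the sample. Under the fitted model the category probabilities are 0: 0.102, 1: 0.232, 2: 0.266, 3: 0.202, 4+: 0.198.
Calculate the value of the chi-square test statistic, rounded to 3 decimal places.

1.429

Expected counts E_i = n·p_i: 59×0.102 = 6.018, 59×0.232 = 13.688, 59×0.266 = 15.694, 59×0.202 = 11.918, 59×0.198 = 11.682.
0: (5 − 6.018)²/6.018 = 1.036324/6.018 = 0.1722
1: (16 − 13.688)²/13.688 = 5.345344/13.688 = 0.3905
2: (13 − 15.694)²/15.694 = 7.257636/15.694 = 0.4624
3: (14 − 11.918)²/11.918 = 4.334724/11.918 = 0.3637
4+: (11 − 11.682)²/11.682 = 0.465124/11.682 = 0.0398
Sum = 1.429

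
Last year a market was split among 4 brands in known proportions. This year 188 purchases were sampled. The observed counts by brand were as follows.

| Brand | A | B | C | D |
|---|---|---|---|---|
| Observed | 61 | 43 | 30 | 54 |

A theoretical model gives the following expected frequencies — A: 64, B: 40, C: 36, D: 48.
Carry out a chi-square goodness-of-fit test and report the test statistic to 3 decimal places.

cat         O        E   (O−E)²/E
A          61       64     0.1406
B          43       40     0.2250
C          30       36     1.0000
D          54       48     0.7500
Sum = 2.116

2.116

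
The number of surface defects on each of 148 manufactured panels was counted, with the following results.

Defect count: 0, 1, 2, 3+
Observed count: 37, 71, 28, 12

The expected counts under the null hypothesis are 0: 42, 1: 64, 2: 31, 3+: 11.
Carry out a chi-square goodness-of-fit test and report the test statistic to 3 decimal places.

χ² = (37−42)²/42 + (71−64)²/64 + (28−31)²/31 + (12−11)²/11
   = 0.5952 + 0.7656 + 0.2903 + 0.0909
Sum = 1.742

1.742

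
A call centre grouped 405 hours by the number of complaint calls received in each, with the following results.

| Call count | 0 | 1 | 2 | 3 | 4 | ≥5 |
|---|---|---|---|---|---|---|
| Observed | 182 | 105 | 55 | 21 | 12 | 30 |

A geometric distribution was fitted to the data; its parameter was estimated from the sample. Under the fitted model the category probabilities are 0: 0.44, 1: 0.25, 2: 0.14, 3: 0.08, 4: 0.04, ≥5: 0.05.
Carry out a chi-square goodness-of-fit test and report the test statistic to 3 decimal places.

Expected counts E_i = n·p_i: 405×0.44 = 178.2, 405×0.25 = 101.25, 405×0.14 = 56.7, 405×0.08 = 32.4, 405×0.04 = 16.2, 405×0.05 = 20.25.
0: (182 − 178.2)²/178.2 = 14.44/178.2 = 0.0810
1: (105 − 101.25)²/101.25 = 14.0625/101.25 = 0.1389
2: (55 − 56.7)²/56.7 = 2.89/56.7 = 0.0510
3: (21 − 32.4)²/32.4 = 129.96/32.4 = 4.0111
4: (12 − 16.2)²/16.2 = 17.64/16.2 = 1.0889
≥5: (30 − 20.25)²/20.25 = 95.0625/20.25 = 4.6944
Sum = 10.065

10.065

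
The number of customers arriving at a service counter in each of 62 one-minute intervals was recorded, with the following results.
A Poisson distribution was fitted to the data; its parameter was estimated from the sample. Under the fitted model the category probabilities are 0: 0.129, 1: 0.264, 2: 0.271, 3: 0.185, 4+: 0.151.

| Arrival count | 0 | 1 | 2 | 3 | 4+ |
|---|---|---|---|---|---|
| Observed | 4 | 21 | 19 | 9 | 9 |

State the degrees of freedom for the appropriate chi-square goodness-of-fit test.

3

There are k = 5 categories and 1 parameter estimated from the data, so df = 5 − 1 − 1 = 3.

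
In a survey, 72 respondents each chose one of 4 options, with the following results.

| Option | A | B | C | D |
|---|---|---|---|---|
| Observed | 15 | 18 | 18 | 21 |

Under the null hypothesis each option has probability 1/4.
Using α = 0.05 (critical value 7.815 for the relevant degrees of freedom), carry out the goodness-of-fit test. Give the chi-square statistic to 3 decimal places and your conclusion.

Under H₀ each category has probability 1/4, so each expected count is 72/4 = 18.
A: (15 − 18)²/18 = 9/18 = 0.5000
B: (18 − 18)²/18 = 0/18 = 0.0000
C: (18 − 18)²/18 = 0/18 = 0.0000
D: (21 − 18)²/18 = 9/18 = 0.5000
Sum = 1.000
df = 3. Since 1.000 < 7.815, we do not reject H₀.

1.000; do not reject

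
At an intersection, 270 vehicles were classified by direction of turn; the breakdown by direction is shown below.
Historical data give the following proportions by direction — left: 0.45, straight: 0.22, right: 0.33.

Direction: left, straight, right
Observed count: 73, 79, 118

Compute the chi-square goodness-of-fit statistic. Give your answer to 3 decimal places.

Expected counts E_i = n·p_i: 270×0.45 = 121.5, 270×0.22 = 59.4, 270×0.33 = 89.1.
cat           O        E   (O−E)²/E
left         73    121.5    19.3601
straight     79     59.4     6.4673
right       118     89.1     9.3738
Sum = 35.201

35.201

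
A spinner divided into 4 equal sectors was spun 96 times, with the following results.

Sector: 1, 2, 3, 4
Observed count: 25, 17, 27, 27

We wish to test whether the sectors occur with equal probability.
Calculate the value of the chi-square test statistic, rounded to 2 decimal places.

2.83

Under H₀ each category has probability 1/4, so each expected count is 96/4 = 24.
1: (25 − 24)²/24 = 1/24 = 0.042
2: (17 − 24)²/24 = 49/24 = 2.042
3: (27 − 24)²/24 = 9/24 = 0.375
4: (27 − 24)²/24 = 9/24 = 0.375
Sum = 2.83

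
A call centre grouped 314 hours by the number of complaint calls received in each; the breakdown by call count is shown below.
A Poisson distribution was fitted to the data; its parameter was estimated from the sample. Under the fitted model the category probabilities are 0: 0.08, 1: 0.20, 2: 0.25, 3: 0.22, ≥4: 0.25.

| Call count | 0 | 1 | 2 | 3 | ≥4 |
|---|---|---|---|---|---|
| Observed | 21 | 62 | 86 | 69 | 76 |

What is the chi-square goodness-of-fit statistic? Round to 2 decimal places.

Expected counts E_i = n·p_i: 314×0.08 = 25.12, 314×0.20 = 62.8, 314×0.25 = 78.5, 314×0.22 = 69.08, 314×0.25 = 78.5.
χ² = (21−25.12)²/25.12 + (62−62.8)²/62.8 + (86−78.5)²/78.5 + (69−69.08)²/69.08 + (76−78.5)²/78.5
   = 0.676 + 0.010 + 0.717 + 0.000 + 0.080
Sum = 1.48

1.48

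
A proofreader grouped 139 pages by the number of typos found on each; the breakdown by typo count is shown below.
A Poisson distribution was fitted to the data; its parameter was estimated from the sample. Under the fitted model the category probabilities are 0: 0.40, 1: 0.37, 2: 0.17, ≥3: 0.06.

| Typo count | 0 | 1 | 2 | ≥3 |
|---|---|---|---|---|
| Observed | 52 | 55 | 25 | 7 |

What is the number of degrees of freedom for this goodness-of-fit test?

There are k = 4 categories and 1 parameter estimated from the data, so df = 4 − 1 − 1 = 2.

2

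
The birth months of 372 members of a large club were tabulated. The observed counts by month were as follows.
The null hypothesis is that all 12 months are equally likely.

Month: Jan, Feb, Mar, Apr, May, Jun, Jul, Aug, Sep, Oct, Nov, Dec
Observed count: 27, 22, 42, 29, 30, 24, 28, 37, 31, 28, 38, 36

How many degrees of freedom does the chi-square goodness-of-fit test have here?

11

There are k = 12 categories and no parameters were estimated from the data, so df = 12 − 1 = 11.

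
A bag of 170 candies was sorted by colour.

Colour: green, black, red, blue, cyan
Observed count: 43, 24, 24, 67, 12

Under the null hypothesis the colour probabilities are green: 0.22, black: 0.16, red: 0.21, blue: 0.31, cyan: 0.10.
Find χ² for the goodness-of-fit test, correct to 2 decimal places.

Expected counts E_i = n·p_i: 170×0.22 = 37.4, 170×0.16 = 27.2, 170×0.21 = 35.7, 170×0.31 = 52.7, 170×0.10 = 17.
cat         O        E   (O−E)²/E
green      43     37.4      0.839
black      24     27.2      0.376
red        24     35.7      3.834
blue       67     52.7      3.880
cyan       12       17      1.471
Sum = 10.40

10.40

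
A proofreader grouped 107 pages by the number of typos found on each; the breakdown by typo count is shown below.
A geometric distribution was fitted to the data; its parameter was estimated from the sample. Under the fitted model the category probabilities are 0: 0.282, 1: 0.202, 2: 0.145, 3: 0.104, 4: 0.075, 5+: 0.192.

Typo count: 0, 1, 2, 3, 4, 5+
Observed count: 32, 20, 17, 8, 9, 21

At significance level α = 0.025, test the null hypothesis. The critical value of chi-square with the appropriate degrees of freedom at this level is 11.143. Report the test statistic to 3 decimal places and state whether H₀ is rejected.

Expected counts E_i = n·p_i: 107×0.282 = 30.174, 107×0.202 = 21.614, 107×0.145 = 15.515, 107×0.104 = 11.128, 107×0.075 = 8.025, 107×0.192 = 20.544.
χ² = (32−30.174)²/30.174 + (20−21.614)²/21.614 + (17−15.515)²/15.515 + (8−11.128)²/11.128 + (9−8.025)²/8.025 + (21−20.544)²/20.544
   = 0.1105 + 0.1205 + 0.1421 + 0.8793 + 0.1185 + 0.0101
Sum = 1.381
df = 4. Since 1.381 < 11.143, we do not reject H₀.

1.381; do not reject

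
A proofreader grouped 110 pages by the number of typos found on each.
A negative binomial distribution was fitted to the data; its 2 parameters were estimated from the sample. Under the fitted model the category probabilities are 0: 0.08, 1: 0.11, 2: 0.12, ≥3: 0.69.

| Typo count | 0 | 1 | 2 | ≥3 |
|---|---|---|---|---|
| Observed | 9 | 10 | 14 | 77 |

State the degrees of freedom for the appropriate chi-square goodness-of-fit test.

There are k = 4 categories and 2 parameters estimated from the data, so df = 4 − 1 − 2 = 1.

1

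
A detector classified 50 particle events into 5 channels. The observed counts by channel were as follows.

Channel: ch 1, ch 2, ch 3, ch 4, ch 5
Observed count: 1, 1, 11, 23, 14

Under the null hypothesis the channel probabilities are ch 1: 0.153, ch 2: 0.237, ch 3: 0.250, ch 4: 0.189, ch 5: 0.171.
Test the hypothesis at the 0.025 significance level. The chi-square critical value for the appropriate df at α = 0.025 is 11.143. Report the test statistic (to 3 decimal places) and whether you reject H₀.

38.798; reject

Expected counts E_i = n·p_i: 50×0.153 = 7.65, 50×0.237 = 11.85, 50×0.250 = 12.5, 50×0.189 = 9.45, 50×0.171 = 8.55.
ch 1: (1 − 7.65)²/7.65 = 44.2225/7.65 = 5.7807
ch 2: (1 − 11.85)²/11.85 = 117.7225/11.85 = 9.9344
ch 3: (11 − 12.5)²/12.5 = 2.25/12.5 = 0.1800
ch 4: (23 − 9.45)²/9.45 = 183.6025/9.45 = 19.4288
ch 5: (14 − 8.55)²/8.55 = 29.7025/8.55 = 3.4740
Sum = 38.798
df = 4. Since 38.798 > 11.143, we reject H₀.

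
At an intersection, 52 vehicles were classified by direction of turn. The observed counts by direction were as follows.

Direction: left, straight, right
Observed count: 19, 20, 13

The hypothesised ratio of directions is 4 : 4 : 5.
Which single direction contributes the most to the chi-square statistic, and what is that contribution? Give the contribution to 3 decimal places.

Ratio total = 13. Expected counts: 52×4/13 = 16, 52×4/13 = 16, 52×5/13 = 20.
χ² = (19−16)²/16 + (20−16)²/16 + (13−20)²/20
   = 0.5625 + 1.0000 + 2.4500
The largest term is for right: 2.450.

right, 2.450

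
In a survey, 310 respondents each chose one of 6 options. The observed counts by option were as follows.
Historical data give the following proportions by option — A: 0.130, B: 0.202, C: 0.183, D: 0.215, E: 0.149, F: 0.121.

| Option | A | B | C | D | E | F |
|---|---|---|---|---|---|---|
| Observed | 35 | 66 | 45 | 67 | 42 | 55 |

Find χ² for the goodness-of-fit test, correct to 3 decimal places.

Expected counts E_i = n·p_i: 310×0.130 = 40.3, 310×0.202 = 62.62, 310×0.183 = 56.73, 310×0.215 = 66.65, 310×0.149 = 46.19, 310×0.121 = 37.51.
cat         O        E   (O−E)²/E
A          35     40.3     0.6970
B          66    62.62     0.1824
C          45    56.73     2.4254
D          67    66.65     0.0018
E          42    46.19     0.3801
F          55    37.51     8.1552
Sum = 11.842

11.842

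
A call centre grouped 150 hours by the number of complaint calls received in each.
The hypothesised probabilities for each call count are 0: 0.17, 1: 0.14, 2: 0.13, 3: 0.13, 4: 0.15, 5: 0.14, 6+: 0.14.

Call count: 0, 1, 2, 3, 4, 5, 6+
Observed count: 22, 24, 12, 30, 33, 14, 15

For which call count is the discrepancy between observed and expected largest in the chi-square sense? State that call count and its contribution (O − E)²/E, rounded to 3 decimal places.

Expected counts E_i = n·p_i: 150×0.17 = 25.5, 150×0.14 = 21, 150×0.13 = 19.5, 150×0.13 = 19.5, 150×0.15 = 22.5, 150×0.14 = 21, 150×0.14 = 21.
0: (22 − 25.5)²/25.5 = 12.25/25.5 = 0.4804
1: (24 − 21)²/21 = 9/21 = 0.4286
2: (12 − 19.5)²/19.5 = 56.25/19.5 = 2.8846
3: (30 − 19.5)²/19.5 = 110.25/19.5 = 5.6538
4: (33 − 22.5)²/22.5 = 110.25/22.5 = 4.9000
5: (14 − 21)²/21 = 49/21 = 2.3333
6+: (15 − 21)²/21 = 36/21 = 1.7143
The largest term is for 3: 5.654.

3, 5.654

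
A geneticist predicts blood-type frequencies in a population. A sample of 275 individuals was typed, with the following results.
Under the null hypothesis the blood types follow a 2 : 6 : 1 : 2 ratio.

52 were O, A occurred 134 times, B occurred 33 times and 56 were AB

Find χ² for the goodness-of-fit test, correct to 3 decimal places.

5.067

Ratio total = 11. Expected counts: 275×2/11 = 50, 275×6/11 = 150, 275×1/11 = 25, 275×2/11 = 50.
cat         O        E   (O−E)²/E
O          52       50     0.0800
A         134      150     1.7067
B          33       25     2.5600
AB         56       50     0.7200
Sum = 5.067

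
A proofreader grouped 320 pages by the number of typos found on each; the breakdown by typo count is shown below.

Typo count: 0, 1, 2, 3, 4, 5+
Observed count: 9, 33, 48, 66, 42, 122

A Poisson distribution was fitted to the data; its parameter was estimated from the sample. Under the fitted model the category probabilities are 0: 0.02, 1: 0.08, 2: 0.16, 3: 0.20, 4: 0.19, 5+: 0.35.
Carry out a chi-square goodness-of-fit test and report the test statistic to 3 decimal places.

10.164

Expected counts E_i = n·p_i: 320×0.02 = 6.4, 320×0.08 = 25.6, 320×0.16 = 51.2, 320×0.20 = 64, 320×0.19 = 60.8, 320×0.35 = 112.
0: (9 − 6.4)²/6.4 = 6.76/6.4 = 1.0563
1: (33 − 25.6)²/25.6 = 54.76/25.6 = 2.1391
2: (48 − 51.2)²/51.2 = 10.24/51.2 = 0.2000
3: (66 − 64)²/64 = 4/64 = 0.0625
4: (42 − 60.8)²/60.8 = 353.44/60.8 = 5.8132
5+: (122 − 112)²/112 = 100/112 = 0.8929
Sum = 10.164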